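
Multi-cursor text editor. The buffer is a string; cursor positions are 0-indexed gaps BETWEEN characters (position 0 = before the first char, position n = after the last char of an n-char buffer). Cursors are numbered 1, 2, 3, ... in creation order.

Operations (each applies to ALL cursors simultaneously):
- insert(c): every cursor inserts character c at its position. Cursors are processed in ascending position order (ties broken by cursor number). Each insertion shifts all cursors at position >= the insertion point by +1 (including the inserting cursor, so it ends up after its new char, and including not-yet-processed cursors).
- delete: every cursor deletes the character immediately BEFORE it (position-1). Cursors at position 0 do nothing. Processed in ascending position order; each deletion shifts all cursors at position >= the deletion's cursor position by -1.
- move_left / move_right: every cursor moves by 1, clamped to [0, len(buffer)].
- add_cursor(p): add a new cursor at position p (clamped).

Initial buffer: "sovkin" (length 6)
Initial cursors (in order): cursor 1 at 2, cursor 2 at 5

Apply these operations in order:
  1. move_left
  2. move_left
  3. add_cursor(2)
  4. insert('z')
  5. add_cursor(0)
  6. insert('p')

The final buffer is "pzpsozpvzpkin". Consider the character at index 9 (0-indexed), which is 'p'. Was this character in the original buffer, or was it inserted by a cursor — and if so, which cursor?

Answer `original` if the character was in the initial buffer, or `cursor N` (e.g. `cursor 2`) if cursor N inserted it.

Answer: cursor 2

Derivation:
After op 1 (move_left): buffer="sovkin" (len 6), cursors c1@1 c2@4, authorship ......
After op 2 (move_left): buffer="sovkin" (len 6), cursors c1@0 c2@3, authorship ......
After op 3 (add_cursor(2)): buffer="sovkin" (len 6), cursors c1@0 c3@2 c2@3, authorship ......
After op 4 (insert('z')): buffer="zsozvzkin" (len 9), cursors c1@1 c3@4 c2@6, authorship 1..3.2...
After op 5 (add_cursor(0)): buffer="zsozvzkin" (len 9), cursors c4@0 c1@1 c3@4 c2@6, authorship 1..3.2...
After op 6 (insert('p')): buffer="pzpsozpvzpkin" (len 13), cursors c4@1 c1@3 c3@7 c2@10, authorship 411..33.22...
Authorship (.=original, N=cursor N): 4 1 1 . . 3 3 . 2 2 . . .
Index 9: author = 2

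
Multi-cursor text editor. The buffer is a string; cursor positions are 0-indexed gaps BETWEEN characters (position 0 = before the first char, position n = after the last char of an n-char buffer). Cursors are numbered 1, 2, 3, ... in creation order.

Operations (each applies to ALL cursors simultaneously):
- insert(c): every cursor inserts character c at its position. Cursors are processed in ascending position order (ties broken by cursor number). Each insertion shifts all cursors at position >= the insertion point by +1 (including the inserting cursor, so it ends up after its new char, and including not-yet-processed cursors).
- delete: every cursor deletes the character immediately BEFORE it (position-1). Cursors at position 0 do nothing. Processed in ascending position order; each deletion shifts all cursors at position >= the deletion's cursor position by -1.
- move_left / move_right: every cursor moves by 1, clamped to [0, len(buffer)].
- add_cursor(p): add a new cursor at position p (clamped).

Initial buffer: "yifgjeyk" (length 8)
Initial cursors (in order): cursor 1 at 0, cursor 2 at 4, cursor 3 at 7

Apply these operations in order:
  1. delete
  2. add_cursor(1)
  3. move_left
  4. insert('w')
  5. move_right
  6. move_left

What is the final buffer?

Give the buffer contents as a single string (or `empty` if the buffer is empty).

Answer: wwyiwfjwek

Derivation:
After op 1 (delete): buffer="yifjek" (len 6), cursors c1@0 c2@3 c3@5, authorship ......
After op 2 (add_cursor(1)): buffer="yifjek" (len 6), cursors c1@0 c4@1 c2@3 c3@5, authorship ......
After op 3 (move_left): buffer="yifjek" (len 6), cursors c1@0 c4@0 c2@2 c3@4, authorship ......
After op 4 (insert('w')): buffer="wwyiwfjwek" (len 10), cursors c1@2 c4@2 c2@5 c3@8, authorship 14..2..3..
After op 5 (move_right): buffer="wwyiwfjwek" (len 10), cursors c1@3 c4@3 c2@6 c3@9, authorship 14..2..3..
After op 6 (move_left): buffer="wwyiwfjwek" (len 10), cursors c1@2 c4@2 c2@5 c3@8, authorship 14..2..3..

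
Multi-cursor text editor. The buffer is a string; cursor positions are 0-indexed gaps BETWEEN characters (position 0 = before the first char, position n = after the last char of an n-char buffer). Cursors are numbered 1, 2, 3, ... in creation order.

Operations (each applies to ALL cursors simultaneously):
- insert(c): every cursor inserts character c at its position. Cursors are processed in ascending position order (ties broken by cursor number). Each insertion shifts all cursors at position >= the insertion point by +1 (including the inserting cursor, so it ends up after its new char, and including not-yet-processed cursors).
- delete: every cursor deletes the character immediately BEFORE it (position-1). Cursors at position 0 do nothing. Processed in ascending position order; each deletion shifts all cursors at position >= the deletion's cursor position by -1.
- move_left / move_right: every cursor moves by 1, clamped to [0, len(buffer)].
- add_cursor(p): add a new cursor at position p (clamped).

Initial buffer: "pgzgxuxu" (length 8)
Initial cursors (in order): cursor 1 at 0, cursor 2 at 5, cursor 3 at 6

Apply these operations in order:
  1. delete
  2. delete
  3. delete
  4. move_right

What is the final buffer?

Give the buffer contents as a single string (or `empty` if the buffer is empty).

Answer: xu

Derivation:
After op 1 (delete): buffer="pgzgxu" (len 6), cursors c1@0 c2@4 c3@4, authorship ......
After op 2 (delete): buffer="pgxu" (len 4), cursors c1@0 c2@2 c3@2, authorship ....
After op 3 (delete): buffer="xu" (len 2), cursors c1@0 c2@0 c3@0, authorship ..
After op 4 (move_right): buffer="xu" (len 2), cursors c1@1 c2@1 c3@1, authorship ..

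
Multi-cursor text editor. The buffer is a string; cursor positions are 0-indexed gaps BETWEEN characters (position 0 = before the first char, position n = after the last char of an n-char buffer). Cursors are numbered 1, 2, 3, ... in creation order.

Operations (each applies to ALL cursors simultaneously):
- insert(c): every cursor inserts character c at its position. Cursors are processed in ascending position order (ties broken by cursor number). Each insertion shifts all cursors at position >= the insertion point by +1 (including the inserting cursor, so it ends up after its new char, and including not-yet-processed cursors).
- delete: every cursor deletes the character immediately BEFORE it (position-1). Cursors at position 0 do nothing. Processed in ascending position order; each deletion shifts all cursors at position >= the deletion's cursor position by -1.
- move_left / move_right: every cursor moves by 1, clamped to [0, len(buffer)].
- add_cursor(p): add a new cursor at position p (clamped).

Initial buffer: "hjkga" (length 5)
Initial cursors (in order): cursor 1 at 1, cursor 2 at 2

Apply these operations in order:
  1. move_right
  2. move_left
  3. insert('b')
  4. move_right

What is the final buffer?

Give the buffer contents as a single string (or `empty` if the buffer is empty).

Answer: hbjbkga

Derivation:
After op 1 (move_right): buffer="hjkga" (len 5), cursors c1@2 c2@3, authorship .....
After op 2 (move_left): buffer="hjkga" (len 5), cursors c1@1 c2@2, authorship .....
After op 3 (insert('b')): buffer="hbjbkga" (len 7), cursors c1@2 c2@4, authorship .1.2...
After op 4 (move_right): buffer="hbjbkga" (len 7), cursors c1@3 c2@5, authorship .1.2...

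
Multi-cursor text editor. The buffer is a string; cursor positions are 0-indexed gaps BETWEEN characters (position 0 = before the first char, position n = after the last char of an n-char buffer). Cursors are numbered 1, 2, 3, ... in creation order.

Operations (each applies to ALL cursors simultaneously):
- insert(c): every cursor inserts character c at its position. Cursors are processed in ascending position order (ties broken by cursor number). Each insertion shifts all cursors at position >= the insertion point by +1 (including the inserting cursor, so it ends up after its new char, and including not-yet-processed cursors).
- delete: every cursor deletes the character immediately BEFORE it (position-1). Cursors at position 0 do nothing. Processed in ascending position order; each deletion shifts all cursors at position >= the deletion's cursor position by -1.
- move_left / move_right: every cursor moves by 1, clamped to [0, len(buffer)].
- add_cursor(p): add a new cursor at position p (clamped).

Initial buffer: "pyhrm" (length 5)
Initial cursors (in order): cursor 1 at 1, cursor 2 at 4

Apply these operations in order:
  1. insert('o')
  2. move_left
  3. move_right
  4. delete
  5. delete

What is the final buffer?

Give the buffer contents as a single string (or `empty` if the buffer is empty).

After op 1 (insert('o')): buffer="poyhrom" (len 7), cursors c1@2 c2@6, authorship .1...2.
After op 2 (move_left): buffer="poyhrom" (len 7), cursors c1@1 c2@5, authorship .1...2.
After op 3 (move_right): buffer="poyhrom" (len 7), cursors c1@2 c2@6, authorship .1...2.
After op 4 (delete): buffer="pyhrm" (len 5), cursors c1@1 c2@4, authorship .....
After op 5 (delete): buffer="yhm" (len 3), cursors c1@0 c2@2, authorship ...

Answer: yhm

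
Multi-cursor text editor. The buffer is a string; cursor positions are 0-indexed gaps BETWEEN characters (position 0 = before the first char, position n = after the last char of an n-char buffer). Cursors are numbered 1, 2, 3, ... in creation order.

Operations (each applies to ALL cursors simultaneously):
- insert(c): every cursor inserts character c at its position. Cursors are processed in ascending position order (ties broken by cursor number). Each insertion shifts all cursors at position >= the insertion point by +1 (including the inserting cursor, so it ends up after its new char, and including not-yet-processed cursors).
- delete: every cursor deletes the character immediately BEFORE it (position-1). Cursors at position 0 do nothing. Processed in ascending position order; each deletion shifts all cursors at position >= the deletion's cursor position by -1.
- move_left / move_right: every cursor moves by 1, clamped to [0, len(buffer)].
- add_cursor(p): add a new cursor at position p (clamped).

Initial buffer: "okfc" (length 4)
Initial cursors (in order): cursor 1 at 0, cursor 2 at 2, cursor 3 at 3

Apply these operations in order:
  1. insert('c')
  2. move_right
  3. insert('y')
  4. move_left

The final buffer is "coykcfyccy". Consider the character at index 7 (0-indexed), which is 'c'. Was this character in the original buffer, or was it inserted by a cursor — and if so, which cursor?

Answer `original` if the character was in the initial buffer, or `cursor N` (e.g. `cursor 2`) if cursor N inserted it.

Answer: cursor 3

Derivation:
After op 1 (insert('c')): buffer="cokcfcc" (len 7), cursors c1@1 c2@4 c3@6, authorship 1..2.3.
After op 2 (move_right): buffer="cokcfcc" (len 7), cursors c1@2 c2@5 c3@7, authorship 1..2.3.
After op 3 (insert('y')): buffer="coykcfyccy" (len 10), cursors c1@3 c2@7 c3@10, authorship 1.1.2.23.3
After op 4 (move_left): buffer="coykcfyccy" (len 10), cursors c1@2 c2@6 c3@9, authorship 1.1.2.23.3
Authorship (.=original, N=cursor N): 1 . 1 . 2 . 2 3 . 3
Index 7: author = 3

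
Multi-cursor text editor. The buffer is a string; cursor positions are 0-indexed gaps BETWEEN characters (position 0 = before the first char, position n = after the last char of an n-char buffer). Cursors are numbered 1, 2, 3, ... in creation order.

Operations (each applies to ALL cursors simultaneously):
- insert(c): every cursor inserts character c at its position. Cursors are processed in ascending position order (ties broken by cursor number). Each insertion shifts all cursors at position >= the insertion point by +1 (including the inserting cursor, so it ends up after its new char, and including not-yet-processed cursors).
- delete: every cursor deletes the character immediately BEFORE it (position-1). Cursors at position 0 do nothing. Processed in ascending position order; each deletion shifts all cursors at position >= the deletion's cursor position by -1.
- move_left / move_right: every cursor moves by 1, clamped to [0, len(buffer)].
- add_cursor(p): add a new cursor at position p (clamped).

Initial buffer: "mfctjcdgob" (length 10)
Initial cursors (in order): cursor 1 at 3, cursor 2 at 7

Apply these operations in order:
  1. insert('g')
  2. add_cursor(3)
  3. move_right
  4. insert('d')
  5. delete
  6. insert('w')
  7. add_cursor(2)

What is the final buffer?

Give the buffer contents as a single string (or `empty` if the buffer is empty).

After op 1 (insert('g')): buffer="mfcgtjcdggob" (len 12), cursors c1@4 c2@9, authorship ...1....2...
After op 2 (add_cursor(3)): buffer="mfcgtjcdggob" (len 12), cursors c3@3 c1@4 c2@9, authorship ...1....2...
After op 3 (move_right): buffer="mfcgtjcdggob" (len 12), cursors c3@4 c1@5 c2@10, authorship ...1....2...
After op 4 (insert('d')): buffer="mfcgdtdjcdggdob" (len 15), cursors c3@5 c1@7 c2@13, authorship ...13.1...2.2..
After op 5 (delete): buffer="mfcgtjcdggob" (len 12), cursors c3@4 c1@5 c2@10, authorship ...1....2...
After op 6 (insert('w')): buffer="mfcgwtwjcdggwob" (len 15), cursors c3@5 c1@7 c2@13, authorship ...13.1...2.2..
After op 7 (add_cursor(2)): buffer="mfcgwtwjcdggwob" (len 15), cursors c4@2 c3@5 c1@7 c2@13, authorship ...13.1...2.2..

Answer: mfcgwtwjcdggwob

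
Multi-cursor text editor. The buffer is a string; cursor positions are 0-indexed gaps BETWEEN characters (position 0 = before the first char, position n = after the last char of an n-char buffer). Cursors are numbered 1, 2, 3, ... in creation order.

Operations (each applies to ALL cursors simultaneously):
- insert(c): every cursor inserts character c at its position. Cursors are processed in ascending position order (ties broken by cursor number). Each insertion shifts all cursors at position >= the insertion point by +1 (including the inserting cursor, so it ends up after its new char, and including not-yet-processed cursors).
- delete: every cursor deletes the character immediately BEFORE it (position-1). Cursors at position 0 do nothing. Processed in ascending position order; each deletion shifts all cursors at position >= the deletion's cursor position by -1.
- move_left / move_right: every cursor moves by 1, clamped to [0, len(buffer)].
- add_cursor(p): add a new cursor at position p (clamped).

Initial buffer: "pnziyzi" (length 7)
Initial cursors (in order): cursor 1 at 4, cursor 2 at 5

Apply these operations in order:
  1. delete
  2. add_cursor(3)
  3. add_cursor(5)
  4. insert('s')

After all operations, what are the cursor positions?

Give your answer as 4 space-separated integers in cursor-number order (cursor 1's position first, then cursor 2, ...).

Answer: 6 6 6 9

Derivation:
After op 1 (delete): buffer="pnzzi" (len 5), cursors c1@3 c2@3, authorship .....
After op 2 (add_cursor(3)): buffer="pnzzi" (len 5), cursors c1@3 c2@3 c3@3, authorship .....
After op 3 (add_cursor(5)): buffer="pnzzi" (len 5), cursors c1@3 c2@3 c3@3 c4@5, authorship .....
After op 4 (insert('s')): buffer="pnzssszis" (len 9), cursors c1@6 c2@6 c3@6 c4@9, authorship ...123..4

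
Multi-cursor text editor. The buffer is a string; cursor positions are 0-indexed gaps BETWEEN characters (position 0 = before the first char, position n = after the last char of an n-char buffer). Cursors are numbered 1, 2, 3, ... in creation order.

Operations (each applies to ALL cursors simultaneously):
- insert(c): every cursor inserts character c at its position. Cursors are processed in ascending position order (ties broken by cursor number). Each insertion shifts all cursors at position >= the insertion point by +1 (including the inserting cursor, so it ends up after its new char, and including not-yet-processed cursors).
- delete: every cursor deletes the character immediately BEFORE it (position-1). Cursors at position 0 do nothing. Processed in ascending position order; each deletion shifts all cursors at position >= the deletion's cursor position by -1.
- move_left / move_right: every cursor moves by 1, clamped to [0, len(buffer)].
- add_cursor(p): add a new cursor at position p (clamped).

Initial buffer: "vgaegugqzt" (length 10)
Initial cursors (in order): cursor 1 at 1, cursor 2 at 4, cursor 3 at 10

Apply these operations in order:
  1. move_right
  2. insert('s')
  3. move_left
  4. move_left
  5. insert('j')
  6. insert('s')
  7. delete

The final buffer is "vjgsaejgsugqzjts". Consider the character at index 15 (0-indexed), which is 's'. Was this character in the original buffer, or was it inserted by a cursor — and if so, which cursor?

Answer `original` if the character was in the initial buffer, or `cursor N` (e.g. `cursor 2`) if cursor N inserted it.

Answer: cursor 3

Derivation:
After op 1 (move_right): buffer="vgaegugqzt" (len 10), cursors c1@2 c2@5 c3@10, authorship ..........
After op 2 (insert('s')): buffer="vgsaegsugqzts" (len 13), cursors c1@3 c2@7 c3@13, authorship ..1...2.....3
After op 3 (move_left): buffer="vgsaegsugqzts" (len 13), cursors c1@2 c2@6 c3@12, authorship ..1...2.....3
After op 4 (move_left): buffer="vgsaegsugqzts" (len 13), cursors c1@1 c2@5 c3@11, authorship ..1...2.....3
After op 5 (insert('j')): buffer="vjgsaejgsugqzjts" (len 16), cursors c1@2 c2@7 c3@14, authorship .1.1..2.2....3.3
After op 6 (insert('s')): buffer="vjsgsaejsgsugqzjsts" (len 19), cursors c1@3 c2@9 c3@17, authorship .11.1..22.2....33.3
After op 7 (delete): buffer="vjgsaejgsugqzjts" (len 16), cursors c1@2 c2@7 c3@14, authorship .1.1..2.2....3.3
Authorship (.=original, N=cursor N): . 1 . 1 . . 2 . 2 . . . . 3 . 3
Index 15: author = 3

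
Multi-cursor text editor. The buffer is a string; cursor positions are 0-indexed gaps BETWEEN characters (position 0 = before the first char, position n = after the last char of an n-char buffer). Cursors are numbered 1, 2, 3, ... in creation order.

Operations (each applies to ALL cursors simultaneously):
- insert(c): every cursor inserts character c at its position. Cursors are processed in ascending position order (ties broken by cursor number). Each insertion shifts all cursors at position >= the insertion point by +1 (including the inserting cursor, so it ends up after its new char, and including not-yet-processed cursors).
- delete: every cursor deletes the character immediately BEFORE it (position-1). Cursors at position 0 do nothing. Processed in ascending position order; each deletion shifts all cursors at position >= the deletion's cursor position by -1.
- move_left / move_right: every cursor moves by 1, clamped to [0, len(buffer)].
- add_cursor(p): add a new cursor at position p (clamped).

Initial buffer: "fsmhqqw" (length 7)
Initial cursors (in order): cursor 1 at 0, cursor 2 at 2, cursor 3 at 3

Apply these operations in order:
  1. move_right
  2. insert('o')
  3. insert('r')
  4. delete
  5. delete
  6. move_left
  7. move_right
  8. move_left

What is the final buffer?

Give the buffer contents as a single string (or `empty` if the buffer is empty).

Answer: fsmhqqw

Derivation:
After op 1 (move_right): buffer="fsmhqqw" (len 7), cursors c1@1 c2@3 c3@4, authorship .......
After op 2 (insert('o')): buffer="fosmohoqqw" (len 10), cursors c1@2 c2@5 c3@7, authorship .1..2.3...
After op 3 (insert('r')): buffer="forsmorhorqqw" (len 13), cursors c1@3 c2@7 c3@10, authorship .11..22.33...
After op 4 (delete): buffer="fosmohoqqw" (len 10), cursors c1@2 c2@5 c3@7, authorship .1..2.3...
After op 5 (delete): buffer="fsmhqqw" (len 7), cursors c1@1 c2@3 c3@4, authorship .......
After op 6 (move_left): buffer="fsmhqqw" (len 7), cursors c1@0 c2@2 c3@3, authorship .......
After op 7 (move_right): buffer="fsmhqqw" (len 7), cursors c1@1 c2@3 c3@4, authorship .......
After op 8 (move_left): buffer="fsmhqqw" (len 7), cursors c1@0 c2@2 c3@3, authorship .......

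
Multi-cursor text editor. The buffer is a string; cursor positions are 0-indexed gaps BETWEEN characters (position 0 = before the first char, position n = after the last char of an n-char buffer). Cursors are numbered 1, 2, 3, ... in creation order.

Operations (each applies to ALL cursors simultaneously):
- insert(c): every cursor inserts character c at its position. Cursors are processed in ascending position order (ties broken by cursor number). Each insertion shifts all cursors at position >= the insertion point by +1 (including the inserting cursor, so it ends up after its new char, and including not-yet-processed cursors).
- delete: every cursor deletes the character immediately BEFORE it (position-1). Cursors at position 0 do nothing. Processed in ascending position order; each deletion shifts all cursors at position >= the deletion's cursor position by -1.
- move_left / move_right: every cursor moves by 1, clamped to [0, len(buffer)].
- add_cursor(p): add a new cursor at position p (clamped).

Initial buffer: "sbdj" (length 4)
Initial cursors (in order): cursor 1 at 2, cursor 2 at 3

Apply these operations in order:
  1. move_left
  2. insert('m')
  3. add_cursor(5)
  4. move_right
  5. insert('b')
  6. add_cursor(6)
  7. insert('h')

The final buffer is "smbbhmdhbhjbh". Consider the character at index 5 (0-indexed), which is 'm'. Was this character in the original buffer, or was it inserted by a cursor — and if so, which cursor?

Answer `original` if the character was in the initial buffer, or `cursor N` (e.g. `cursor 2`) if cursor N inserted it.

Answer: cursor 2

Derivation:
After op 1 (move_left): buffer="sbdj" (len 4), cursors c1@1 c2@2, authorship ....
After op 2 (insert('m')): buffer="smbmdj" (len 6), cursors c1@2 c2@4, authorship .1.2..
After op 3 (add_cursor(5)): buffer="smbmdj" (len 6), cursors c1@2 c2@4 c3@5, authorship .1.2..
After op 4 (move_right): buffer="smbmdj" (len 6), cursors c1@3 c2@5 c3@6, authorship .1.2..
After op 5 (insert('b')): buffer="smbbmdbjb" (len 9), cursors c1@4 c2@7 c3@9, authorship .1.12.2.3
After op 6 (add_cursor(6)): buffer="smbbmdbjb" (len 9), cursors c1@4 c4@6 c2@7 c3@9, authorship .1.12.2.3
After op 7 (insert('h')): buffer="smbbhmdhbhjbh" (len 13), cursors c1@5 c4@8 c2@10 c3@13, authorship .1.112.422.33
Authorship (.=original, N=cursor N): . 1 . 1 1 2 . 4 2 2 . 3 3
Index 5: author = 2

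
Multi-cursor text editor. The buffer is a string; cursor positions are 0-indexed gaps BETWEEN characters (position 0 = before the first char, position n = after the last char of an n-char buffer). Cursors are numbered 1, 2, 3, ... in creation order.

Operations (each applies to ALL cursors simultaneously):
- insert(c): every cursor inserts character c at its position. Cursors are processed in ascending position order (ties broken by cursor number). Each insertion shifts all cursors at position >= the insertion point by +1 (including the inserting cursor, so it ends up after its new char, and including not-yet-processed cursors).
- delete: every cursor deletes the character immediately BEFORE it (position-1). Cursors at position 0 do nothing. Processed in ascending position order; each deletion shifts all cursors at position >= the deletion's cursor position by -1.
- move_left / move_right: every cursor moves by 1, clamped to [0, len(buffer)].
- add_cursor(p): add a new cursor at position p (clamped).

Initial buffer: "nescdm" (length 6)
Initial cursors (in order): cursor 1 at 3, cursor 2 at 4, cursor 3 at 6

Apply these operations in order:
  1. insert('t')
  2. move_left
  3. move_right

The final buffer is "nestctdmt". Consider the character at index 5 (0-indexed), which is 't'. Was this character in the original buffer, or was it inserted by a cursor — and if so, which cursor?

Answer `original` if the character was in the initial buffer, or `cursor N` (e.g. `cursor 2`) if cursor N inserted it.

After op 1 (insert('t')): buffer="nestctdmt" (len 9), cursors c1@4 c2@6 c3@9, authorship ...1.2..3
After op 2 (move_left): buffer="nestctdmt" (len 9), cursors c1@3 c2@5 c3@8, authorship ...1.2..3
After op 3 (move_right): buffer="nestctdmt" (len 9), cursors c1@4 c2@6 c3@9, authorship ...1.2..3
Authorship (.=original, N=cursor N): . . . 1 . 2 . . 3
Index 5: author = 2

Answer: cursor 2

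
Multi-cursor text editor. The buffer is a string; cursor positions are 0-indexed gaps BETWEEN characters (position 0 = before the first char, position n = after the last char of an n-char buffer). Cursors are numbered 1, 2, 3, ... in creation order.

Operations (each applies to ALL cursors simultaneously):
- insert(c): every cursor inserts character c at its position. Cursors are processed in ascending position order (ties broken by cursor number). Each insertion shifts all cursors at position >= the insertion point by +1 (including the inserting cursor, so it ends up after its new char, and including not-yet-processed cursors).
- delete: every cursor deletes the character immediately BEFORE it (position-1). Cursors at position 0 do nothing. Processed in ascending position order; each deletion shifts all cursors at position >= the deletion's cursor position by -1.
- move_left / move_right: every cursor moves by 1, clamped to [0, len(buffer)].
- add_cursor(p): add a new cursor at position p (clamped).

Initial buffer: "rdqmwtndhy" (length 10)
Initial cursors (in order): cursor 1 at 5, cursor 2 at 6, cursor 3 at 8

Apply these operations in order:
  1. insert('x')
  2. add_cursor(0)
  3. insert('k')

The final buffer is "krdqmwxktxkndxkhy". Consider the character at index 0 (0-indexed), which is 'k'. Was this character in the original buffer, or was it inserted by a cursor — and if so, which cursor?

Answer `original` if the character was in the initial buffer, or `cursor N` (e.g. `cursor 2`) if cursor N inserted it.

Answer: cursor 4

Derivation:
After op 1 (insert('x')): buffer="rdqmwxtxndxhy" (len 13), cursors c1@6 c2@8 c3@11, authorship .....1.2..3..
After op 2 (add_cursor(0)): buffer="rdqmwxtxndxhy" (len 13), cursors c4@0 c1@6 c2@8 c3@11, authorship .....1.2..3..
After op 3 (insert('k')): buffer="krdqmwxktxkndxkhy" (len 17), cursors c4@1 c1@8 c2@11 c3@15, authorship 4.....11.22..33..
Authorship (.=original, N=cursor N): 4 . . . . . 1 1 . 2 2 . . 3 3 . .
Index 0: author = 4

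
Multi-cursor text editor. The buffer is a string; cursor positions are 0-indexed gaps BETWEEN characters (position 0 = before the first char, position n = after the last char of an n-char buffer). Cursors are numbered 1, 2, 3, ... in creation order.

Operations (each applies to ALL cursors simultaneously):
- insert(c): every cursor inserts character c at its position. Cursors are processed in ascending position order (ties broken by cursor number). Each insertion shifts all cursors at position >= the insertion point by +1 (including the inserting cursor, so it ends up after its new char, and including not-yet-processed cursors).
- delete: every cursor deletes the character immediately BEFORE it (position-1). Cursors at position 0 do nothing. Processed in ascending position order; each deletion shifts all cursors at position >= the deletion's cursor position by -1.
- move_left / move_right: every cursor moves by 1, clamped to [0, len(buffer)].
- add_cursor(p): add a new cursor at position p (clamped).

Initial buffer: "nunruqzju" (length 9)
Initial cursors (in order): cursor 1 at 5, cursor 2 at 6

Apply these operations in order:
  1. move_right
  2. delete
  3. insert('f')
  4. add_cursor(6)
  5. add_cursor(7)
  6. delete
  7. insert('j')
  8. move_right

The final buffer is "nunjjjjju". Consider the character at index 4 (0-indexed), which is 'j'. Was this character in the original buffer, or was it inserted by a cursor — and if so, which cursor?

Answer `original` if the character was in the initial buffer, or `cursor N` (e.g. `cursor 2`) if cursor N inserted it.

Answer: cursor 2

Derivation:
After op 1 (move_right): buffer="nunruqzju" (len 9), cursors c1@6 c2@7, authorship .........
After op 2 (delete): buffer="nunruju" (len 7), cursors c1@5 c2@5, authorship .......
After op 3 (insert('f')): buffer="nunruffju" (len 9), cursors c1@7 c2@7, authorship .....12..
After op 4 (add_cursor(6)): buffer="nunruffju" (len 9), cursors c3@6 c1@7 c2@7, authorship .....12..
After op 5 (add_cursor(7)): buffer="nunruffju" (len 9), cursors c3@6 c1@7 c2@7 c4@7, authorship .....12..
After op 6 (delete): buffer="nunju" (len 5), cursors c1@3 c2@3 c3@3 c4@3, authorship .....
After op 7 (insert('j')): buffer="nunjjjjju" (len 9), cursors c1@7 c2@7 c3@7 c4@7, authorship ...1234..
After op 8 (move_right): buffer="nunjjjjju" (len 9), cursors c1@8 c2@8 c3@8 c4@8, authorship ...1234..
Authorship (.=original, N=cursor N): . . . 1 2 3 4 . .
Index 4: author = 2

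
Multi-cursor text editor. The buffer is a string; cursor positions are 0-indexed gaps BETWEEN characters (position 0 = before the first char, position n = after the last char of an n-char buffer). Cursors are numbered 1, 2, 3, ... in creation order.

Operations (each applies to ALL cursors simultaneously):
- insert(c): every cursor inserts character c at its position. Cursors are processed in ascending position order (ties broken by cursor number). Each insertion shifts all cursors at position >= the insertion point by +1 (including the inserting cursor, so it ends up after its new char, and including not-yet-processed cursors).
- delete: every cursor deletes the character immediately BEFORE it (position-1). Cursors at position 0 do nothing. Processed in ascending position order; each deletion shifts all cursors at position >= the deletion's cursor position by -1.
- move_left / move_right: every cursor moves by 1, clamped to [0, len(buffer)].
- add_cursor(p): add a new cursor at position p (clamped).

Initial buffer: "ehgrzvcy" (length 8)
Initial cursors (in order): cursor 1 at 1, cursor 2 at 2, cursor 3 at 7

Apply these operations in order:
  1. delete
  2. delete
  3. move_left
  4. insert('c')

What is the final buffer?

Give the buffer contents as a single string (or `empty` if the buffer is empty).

Answer: ccgrczy

Derivation:
After op 1 (delete): buffer="grzvy" (len 5), cursors c1@0 c2@0 c3@4, authorship .....
After op 2 (delete): buffer="grzy" (len 4), cursors c1@0 c2@0 c3@3, authorship ....
After op 3 (move_left): buffer="grzy" (len 4), cursors c1@0 c2@0 c3@2, authorship ....
After op 4 (insert('c')): buffer="ccgrczy" (len 7), cursors c1@2 c2@2 c3@5, authorship 12..3..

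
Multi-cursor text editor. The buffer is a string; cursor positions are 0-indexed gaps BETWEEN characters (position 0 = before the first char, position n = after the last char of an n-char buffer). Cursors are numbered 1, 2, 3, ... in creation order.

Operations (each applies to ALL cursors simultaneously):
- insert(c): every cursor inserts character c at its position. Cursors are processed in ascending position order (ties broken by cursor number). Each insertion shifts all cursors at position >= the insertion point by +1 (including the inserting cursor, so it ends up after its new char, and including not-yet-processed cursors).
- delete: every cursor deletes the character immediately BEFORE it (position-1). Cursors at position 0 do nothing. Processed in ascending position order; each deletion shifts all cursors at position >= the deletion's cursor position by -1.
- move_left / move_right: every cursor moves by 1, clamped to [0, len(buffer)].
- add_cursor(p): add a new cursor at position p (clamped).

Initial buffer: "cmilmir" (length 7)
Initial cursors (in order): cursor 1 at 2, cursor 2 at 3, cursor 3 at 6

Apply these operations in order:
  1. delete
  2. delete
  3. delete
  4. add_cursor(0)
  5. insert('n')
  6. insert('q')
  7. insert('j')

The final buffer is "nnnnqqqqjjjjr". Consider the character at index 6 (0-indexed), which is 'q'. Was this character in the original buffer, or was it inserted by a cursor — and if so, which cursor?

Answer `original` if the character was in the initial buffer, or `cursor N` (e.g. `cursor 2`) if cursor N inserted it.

Answer: cursor 3

Derivation:
After op 1 (delete): buffer="clmr" (len 4), cursors c1@1 c2@1 c3@3, authorship ....
After op 2 (delete): buffer="lr" (len 2), cursors c1@0 c2@0 c3@1, authorship ..
After op 3 (delete): buffer="r" (len 1), cursors c1@0 c2@0 c3@0, authorship .
After op 4 (add_cursor(0)): buffer="r" (len 1), cursors c1@0 c2@0 c3@0 c4@0, authorship .
After op 5 (insert('n')): buffer="nnnnr" (len 5), cursors c1@4 c2@4 c3@4 c4@4, authorship 1234.
After op 6 (insert('q')): buffer="nnnnqqqqr" (len 9), cursors c1@8 c2@8 c3@8 c4@8, authorship 12341234.
After op 7 (insert('j')): buffer="nnnnqqqqjjjjr" (len 13), cursors c1@12 c2@12 c3@12 c4@12, authorship 123412341234.
Authorship (.=original, N=cursor N): 1 2 3 4 1 2 3 4 1 2 3 4 .
Index 6: author = 3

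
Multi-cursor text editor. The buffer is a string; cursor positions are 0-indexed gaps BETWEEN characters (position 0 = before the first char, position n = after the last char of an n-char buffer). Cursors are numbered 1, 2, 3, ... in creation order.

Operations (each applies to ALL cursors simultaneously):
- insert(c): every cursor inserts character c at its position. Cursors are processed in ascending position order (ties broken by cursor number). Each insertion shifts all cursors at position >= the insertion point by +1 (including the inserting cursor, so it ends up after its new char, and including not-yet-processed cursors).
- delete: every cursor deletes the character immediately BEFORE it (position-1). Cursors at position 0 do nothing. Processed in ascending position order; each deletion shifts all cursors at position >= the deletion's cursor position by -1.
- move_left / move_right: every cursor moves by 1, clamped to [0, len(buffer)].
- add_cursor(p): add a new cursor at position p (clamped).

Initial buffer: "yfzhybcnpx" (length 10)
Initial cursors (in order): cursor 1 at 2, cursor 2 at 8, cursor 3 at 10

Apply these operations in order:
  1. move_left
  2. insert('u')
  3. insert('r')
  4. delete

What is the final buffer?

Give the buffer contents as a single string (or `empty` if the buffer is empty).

After op 1 (move_left): buffer="yfzhybcnpx" (len 10), cursors c1@1 c2@7 c3@9, authorship ..........
After op 2 (insert('u')): buffer="yufzhybcunpux" (len 13), cursors c1@2 c2@9 c3@12, authorship .1......2..3.
After op 3 (insert('r')): buffer="yurfzhybcurnpurx" (len 16), cursors c1@3 c2@11 c3@15, authorship .11......22..33.
After op 4 (delete): buffer="yufzhybcunpux" (len 13), cursors c1@2 c2@9 c3@12, authorship .1......2..3.

Answer: yufzhybcunpux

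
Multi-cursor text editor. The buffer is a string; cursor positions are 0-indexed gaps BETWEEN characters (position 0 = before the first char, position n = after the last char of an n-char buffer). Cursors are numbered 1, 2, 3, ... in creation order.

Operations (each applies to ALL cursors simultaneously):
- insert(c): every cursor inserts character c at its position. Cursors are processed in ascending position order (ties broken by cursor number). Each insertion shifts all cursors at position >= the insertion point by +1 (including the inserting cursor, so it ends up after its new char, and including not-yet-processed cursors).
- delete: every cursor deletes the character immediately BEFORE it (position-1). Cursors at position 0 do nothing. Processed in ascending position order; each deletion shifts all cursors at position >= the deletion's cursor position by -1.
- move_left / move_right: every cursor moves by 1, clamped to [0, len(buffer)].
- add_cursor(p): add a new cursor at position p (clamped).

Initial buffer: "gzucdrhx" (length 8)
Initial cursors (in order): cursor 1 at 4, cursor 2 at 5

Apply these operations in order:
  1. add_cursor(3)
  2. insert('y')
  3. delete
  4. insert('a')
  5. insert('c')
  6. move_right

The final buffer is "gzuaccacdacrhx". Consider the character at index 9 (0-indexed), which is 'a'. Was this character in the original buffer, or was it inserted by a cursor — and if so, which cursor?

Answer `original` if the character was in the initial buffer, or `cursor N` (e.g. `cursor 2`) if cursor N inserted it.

Answer: cursor 2

Derivation:
After op 1 (add_cursor(3)): buffer="gzucdrhx" (len 8), cursors c3@3 c1@4 c2@5, authorship ........
After op 2 (insert('y')): buffer="gzuycydyrhx" (len 11), cursors c3@4 c1@6 c2@8, authorship ...3.1.2...
After op 3 (delete): buffer="gzucdrhx" (len 8), cursors c3@3 c1@4 c2@5, authorship ........
After op 4 (insert('a')): buffer="gzuacadarhx" (len 11), cursors c3@4 c1@6 c2@8, authorship ...3.1.2...
After op 5 (insert('c')): buffer="gzuaccacdacrhx" (len 14), cursors c3@5 c1@8 c2@11, authorship ...33.11.22...
After op 6 (move_right): buffer="gzuaccacdacrhx" (len 14), cursors c3@6 c1@9 c2@12, authorship ...33.11.22...
Authorship (.=original, N=cursor N): . . . 3 3 . 1 1 . 2 2 . . .
Index 9: author = 2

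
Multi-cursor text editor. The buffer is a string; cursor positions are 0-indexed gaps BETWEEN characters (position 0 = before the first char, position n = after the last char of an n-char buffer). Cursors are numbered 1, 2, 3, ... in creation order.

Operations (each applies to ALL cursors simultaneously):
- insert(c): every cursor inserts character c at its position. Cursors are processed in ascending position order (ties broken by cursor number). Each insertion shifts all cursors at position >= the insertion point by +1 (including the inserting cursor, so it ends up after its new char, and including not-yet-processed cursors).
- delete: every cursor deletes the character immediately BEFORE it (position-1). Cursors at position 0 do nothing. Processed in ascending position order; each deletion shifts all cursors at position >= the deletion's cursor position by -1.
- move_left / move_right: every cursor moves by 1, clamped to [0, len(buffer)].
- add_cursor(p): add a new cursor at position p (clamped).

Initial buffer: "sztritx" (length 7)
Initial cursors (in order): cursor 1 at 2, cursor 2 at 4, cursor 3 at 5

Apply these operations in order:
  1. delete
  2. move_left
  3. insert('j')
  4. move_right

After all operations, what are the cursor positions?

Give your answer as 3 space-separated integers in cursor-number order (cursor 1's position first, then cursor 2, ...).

Answer: 2 5 5

Derivation:
After op 1 (delete): buffer="sttx" (len 4), cursors c1@1 c2@2 c3@2, authorship ....
After op 2 (move_left): buffer="sttx" (len 4), cursors c1@0 c2@1 c3@1, authorship ....
After op 3 (insert('j')): buffer="jsjjttx" (len 7), cursors c1@1 c2@4 c3@4, authorship 1.23...
After op 4 (move_right): buffer="jsjjttx" (len 7), cursors c1@2 c2@5 c3@5, authorship 1.23...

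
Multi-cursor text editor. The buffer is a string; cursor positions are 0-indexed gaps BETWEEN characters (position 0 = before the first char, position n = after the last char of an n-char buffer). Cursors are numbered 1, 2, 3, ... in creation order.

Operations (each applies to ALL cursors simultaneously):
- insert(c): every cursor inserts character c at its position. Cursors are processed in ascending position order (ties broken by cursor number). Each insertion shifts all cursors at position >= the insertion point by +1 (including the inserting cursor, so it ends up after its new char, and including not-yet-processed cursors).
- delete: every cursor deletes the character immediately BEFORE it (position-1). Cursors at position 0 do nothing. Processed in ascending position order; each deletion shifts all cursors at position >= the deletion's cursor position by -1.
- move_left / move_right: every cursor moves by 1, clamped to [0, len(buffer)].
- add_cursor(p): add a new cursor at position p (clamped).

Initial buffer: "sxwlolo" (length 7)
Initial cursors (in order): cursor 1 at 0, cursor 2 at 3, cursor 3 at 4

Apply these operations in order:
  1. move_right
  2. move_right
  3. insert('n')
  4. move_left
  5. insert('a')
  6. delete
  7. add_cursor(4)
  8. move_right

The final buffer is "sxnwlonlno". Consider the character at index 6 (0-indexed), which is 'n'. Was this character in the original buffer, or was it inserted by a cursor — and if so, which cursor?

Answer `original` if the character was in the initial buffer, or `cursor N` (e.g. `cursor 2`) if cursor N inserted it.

After op 1 (move_right): buffer="sxwlolo" (len 7), cursors c1@1 c2@4 c3@5, authorship .......
After op 2 (move_right): buffer="sxwlolo" (len 7), cursors c1@2 c2@5 c3@6, authorship .......
After op 3 (insert('n')): buffer="sxnwlonlno" (len 10), cursors c1@3 c2@7 c3@9, authorship ..1...2.3.
After op 4 (move_left): buffer="sxnwlonlno" (len 10), cursors c1@2 c2@6 c3@8, authorship ..1...2.3.
After op 5 (insert('a')): buffer="sxanwloanlano" (len 13), cursors c1@3 c2@8 c3@11, authorship ..11...22.33.
After op 6 (delete): buffer="sxnwlonlno" (len 10), cursors c1@2 c2@6 c3@8, authorship ..1...2.3.
After op 7 (add_cursor(4)): buffer="sxnwlonlno" (len 10), cursors c1@2 c4@4 c2@6 c3@8, authorship ..1...2.3.
After op 8 (move_right): buffer="sxnwlonlno" (len 10), cursors c1@3 c4@5 c2@7 c3@9, authorship ..1...2.3.
Authorship (.=original, N=cursor N): . . 1 . . . 2 . 3 .
Index 6: author = 2

Answer: cursor 2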